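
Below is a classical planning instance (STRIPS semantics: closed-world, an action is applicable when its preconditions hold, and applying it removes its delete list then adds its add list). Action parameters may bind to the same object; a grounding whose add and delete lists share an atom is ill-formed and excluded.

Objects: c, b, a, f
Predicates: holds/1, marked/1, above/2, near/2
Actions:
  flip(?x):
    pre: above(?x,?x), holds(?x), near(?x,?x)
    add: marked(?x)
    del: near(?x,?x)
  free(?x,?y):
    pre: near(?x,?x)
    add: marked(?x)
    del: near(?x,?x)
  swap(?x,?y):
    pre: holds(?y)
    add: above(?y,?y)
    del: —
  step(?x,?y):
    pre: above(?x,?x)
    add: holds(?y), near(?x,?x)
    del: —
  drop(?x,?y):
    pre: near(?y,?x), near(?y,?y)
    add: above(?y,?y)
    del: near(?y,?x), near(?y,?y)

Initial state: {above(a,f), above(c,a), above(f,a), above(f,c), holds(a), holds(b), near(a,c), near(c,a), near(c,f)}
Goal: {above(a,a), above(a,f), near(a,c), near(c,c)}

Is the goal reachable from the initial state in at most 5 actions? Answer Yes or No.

1. swap(c,a)  →  {above(a,a), above(a,f), above(c,a), above(f,a), above(f,c), holds(a), holds(b), near(a,c), near(c,a), near(c,f)}
2. step(a,c)  →  {above(a,a), above(a,f), above(c,a), above(f,a), above(f,c), holds(a), holds(b), holds(c), near(a,a), near(a,c), near(c,a), near(c,f)}
3. swap(c,c)  →  {above(a,a), above(a,f), above(c,a), above(c,c), above(f,a), above(f,c), holds(a), holds(b), holds(c), near(a,a), near(a,c), near(c,a), near(c,f)}
4. step(c,c)  →  {above(a,a), above(a,f), above(c,a), above(c,c), above(f,a), above(f,c), holds(a), holds(b), holds(c), near(a,a), near(a,c), near(c,a), near(c,c), near(c,f)}
optimal plan length = 4; 4 ≤ 5

Yes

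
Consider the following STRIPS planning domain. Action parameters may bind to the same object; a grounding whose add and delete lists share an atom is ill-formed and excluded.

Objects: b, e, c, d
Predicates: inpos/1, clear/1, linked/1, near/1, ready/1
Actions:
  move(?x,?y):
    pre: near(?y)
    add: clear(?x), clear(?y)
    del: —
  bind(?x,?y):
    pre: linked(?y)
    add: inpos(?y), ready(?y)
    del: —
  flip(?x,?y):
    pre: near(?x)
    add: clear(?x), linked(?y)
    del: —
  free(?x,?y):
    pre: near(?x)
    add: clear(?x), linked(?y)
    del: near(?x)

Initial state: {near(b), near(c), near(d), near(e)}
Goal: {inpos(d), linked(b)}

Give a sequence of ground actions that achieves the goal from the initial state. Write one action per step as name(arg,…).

1. flip(b,b)  →  {clear(b), linked(b), near(b), near(c), near(d), near(e)}
2. flip(b,d)  →  {clear(b), linked(b), linked(d), near(b), near(c), near(d), near(e)}
3. bind(b,d)  →  {clear(b), inpos(d), linked(b), linked(d), near(b), near(c), near(d), near(e), ready(d)}

flip(b,b); flip(b,d); bind(b,d)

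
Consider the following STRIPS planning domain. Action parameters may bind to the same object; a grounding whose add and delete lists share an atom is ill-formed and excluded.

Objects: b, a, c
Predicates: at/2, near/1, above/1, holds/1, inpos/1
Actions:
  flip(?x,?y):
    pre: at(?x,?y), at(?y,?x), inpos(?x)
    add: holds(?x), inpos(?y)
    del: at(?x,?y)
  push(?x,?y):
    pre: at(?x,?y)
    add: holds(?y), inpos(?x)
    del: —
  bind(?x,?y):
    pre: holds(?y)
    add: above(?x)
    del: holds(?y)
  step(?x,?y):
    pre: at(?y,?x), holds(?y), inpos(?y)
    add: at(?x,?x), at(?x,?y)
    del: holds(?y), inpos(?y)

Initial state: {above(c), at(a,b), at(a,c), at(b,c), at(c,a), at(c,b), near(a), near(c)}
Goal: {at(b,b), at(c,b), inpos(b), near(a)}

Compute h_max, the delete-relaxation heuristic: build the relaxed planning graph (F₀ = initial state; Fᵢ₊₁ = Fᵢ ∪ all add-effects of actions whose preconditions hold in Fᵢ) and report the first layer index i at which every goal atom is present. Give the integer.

F0 = init (8 atoms)
F1 = F0 ∪ {holds(a), holds(b), holds(c), inpos(a), inpos(b), inpos(c)}  (14 atoms)
F2 = F1 ∪ {above(a), above(b), at(a,a), at(b,a), at(b,b), at(c,c)}  (20 atoms)
goal ⊆ F2  ⇒  h_max = 2

2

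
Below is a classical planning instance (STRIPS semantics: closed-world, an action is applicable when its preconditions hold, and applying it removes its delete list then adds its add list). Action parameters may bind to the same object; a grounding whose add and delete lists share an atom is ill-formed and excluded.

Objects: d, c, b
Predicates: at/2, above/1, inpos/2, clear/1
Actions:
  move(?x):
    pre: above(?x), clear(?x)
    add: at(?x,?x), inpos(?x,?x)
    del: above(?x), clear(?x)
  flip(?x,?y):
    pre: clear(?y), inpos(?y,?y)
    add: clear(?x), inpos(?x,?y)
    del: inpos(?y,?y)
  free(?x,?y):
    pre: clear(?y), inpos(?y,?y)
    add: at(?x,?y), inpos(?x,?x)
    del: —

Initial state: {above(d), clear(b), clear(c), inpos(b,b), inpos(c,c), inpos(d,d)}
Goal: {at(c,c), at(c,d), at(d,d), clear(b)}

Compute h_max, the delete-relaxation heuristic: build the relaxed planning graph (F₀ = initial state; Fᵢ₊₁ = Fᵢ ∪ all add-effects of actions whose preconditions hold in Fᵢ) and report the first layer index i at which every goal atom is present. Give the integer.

F0 = init (6 atoms)
F1 = F0 ∪ {at(b,b), at(b,c), at(c,b), at(c,c), at(d,b), at(d,c), clear(d), inpos(b,c), inpos(c,b), inpos(d,b), inpos(d,c)}  (17 atoms)
F2 = F1 ∪ {at(b,d), at(c,d), at(d,d), inpos(b,d), inpos(c,d)}  (22 atoms)
goal ⊆ F2  ⇒  h_max = 2

2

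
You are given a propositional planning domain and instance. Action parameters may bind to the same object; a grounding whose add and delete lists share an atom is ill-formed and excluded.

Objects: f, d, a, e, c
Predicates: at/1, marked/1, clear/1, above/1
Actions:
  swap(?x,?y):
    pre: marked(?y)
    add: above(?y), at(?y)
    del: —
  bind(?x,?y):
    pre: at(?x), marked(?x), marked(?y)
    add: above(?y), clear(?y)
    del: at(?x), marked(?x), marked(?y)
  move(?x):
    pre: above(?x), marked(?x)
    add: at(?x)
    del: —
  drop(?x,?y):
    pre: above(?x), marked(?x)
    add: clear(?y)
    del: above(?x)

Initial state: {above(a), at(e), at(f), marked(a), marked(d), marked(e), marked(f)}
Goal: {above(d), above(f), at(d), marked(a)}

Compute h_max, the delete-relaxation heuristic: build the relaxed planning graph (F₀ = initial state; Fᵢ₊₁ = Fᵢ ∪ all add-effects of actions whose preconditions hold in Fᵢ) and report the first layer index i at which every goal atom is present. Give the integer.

F0 = init (7 atoms)
F1 = F0 ∪ {above(d), above(e), above(f), at(a), at(d), clear(a), clear(c), clear(d), clear(e), clear(f)}  (17 atoms)
goal ⊆ F1  ⇒  h_max = 1

1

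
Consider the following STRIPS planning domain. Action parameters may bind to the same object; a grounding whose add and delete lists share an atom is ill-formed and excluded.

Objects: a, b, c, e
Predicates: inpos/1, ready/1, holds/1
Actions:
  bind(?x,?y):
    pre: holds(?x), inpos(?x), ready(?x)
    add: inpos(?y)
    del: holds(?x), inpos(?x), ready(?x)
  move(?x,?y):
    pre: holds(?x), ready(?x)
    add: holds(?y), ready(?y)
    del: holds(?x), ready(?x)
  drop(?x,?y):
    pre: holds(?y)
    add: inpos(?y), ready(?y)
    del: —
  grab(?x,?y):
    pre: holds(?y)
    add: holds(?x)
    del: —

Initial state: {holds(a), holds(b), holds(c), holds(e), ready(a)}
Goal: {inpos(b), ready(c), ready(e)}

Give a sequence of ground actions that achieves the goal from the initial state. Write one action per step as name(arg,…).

1. move(a,c)  →  {holds(b), holds(c), holds(e), ready(c)}
2. drop(a,b)  →  {holds(b), holds(c), holds(e), inpos(b), ready(b), ready(c)}
3. move(b,e)  →  {holds(c), holds(e), inpos(b), ready(c), ready(e)}

move(a,c); drop(a,b); move(b,e)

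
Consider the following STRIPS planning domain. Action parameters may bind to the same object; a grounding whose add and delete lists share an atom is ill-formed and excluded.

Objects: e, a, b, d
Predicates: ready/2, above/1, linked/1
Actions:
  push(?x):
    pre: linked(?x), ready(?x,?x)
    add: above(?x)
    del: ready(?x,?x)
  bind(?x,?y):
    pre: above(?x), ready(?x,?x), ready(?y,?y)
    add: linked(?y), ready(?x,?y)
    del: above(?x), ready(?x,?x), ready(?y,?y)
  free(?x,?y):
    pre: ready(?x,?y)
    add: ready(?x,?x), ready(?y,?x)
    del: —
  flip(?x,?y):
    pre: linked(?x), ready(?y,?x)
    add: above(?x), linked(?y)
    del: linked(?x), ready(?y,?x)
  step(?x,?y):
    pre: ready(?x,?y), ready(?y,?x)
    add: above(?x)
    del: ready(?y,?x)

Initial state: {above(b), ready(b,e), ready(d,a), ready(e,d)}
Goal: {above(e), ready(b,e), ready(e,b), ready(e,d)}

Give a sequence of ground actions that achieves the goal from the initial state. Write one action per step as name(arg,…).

free(e,d); free(b,e); step(e,e)

1. free(e,d)  →  {above(b), ready(b,e), ready(d,a), ready(d,e), ready(e,d), ready(e,e)}
2. free(b,e)  →  {above(b), ready(b,b), ready(b,e), ready(d,a), ready(d,e), ready(e,b), ready(e,d), ready(e,e)}
3. step(e,e)  →  {above(b), above(e), ready(b,b), ready(b,e), ready(d,a), ready(d,e), ready(e,b), ready(e,d)}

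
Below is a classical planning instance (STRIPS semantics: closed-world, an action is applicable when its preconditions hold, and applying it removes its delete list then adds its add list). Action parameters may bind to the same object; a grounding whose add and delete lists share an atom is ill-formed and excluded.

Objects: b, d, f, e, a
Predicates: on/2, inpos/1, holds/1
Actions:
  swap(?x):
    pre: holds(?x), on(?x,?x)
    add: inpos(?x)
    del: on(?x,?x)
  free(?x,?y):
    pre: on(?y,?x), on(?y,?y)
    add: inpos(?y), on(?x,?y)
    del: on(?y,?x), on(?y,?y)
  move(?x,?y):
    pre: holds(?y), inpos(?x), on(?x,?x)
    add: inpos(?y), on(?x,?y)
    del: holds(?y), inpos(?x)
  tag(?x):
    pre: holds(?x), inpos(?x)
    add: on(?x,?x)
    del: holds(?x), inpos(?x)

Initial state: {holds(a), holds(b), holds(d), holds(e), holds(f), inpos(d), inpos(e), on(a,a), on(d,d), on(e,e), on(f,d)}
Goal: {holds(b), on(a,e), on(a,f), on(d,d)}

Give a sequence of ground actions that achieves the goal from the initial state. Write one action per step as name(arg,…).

1. move(e,a)  →  {holds(b), holds(d), holds(e), holds(f), inpos(a), inpos(d), on(a,a), on(d,d), on(e,a), on(e,e), on(f,d)}
2. free(a,e)  →  {holds(b), holds(d), holds(e), holds(f), inpos(a), inpos(d), inpos(e), on(a,a), on(a,e), on(d,d), on(f,d)}
3. move(a,f)  →  {holds(b), holds(d), holds(e), inpos(d), inpos(e), inpos(f), on(a,a), on(a,e), on(a,f), on(d,d), on(f,d)}

move(e,a); free(a,e); move(a,f)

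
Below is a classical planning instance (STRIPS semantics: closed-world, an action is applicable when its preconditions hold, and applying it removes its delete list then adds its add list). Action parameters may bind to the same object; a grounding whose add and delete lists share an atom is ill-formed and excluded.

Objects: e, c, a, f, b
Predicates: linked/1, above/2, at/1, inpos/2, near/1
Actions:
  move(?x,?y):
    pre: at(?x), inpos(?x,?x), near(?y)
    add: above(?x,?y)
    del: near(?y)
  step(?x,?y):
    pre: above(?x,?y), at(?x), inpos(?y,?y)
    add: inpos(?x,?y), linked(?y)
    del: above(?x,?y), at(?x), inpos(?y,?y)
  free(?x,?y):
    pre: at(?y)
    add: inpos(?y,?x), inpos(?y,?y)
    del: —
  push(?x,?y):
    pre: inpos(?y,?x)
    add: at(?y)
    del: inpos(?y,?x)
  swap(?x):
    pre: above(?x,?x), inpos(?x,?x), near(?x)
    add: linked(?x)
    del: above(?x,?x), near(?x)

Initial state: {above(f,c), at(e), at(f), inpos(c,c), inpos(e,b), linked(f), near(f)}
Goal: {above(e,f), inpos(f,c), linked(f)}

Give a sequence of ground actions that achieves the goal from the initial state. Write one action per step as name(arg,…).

1. step(f,c)  →  {at(e), inpos(e,b), inpos(f,c), linked(c), linked(f), near(f)}
2. free(e,e)  →  {at(e), inpos(e,b), inpos(e,e), inpos(f,c), linked(c), linked(f), near(f)}
3. move(e,f)  →  {above(e,f), at(e), inpos(e,b), inpos(e,e), inpos(f,c), linked(c), linked(f)}

step(f,c); free(e,e); move(e,f)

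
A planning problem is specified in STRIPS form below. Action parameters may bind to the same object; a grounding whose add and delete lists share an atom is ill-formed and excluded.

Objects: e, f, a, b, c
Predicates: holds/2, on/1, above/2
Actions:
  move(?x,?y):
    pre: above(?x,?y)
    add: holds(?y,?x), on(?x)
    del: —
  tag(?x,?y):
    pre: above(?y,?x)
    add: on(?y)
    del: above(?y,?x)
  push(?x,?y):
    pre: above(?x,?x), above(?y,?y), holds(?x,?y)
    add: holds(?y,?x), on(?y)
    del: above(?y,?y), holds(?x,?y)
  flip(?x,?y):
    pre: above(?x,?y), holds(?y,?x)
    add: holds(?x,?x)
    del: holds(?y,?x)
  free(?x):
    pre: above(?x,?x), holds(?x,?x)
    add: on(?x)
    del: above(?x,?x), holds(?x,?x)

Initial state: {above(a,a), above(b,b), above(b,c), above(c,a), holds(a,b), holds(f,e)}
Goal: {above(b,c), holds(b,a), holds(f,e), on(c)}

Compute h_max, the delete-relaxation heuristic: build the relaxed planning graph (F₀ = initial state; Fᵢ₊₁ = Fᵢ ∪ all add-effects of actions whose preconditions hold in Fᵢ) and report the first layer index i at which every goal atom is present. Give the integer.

F0 = init (6 atoms)
F1 = F0 ∪ {holds(a,a), holds(a,c), holds(b,a), holds(b,b), holds(c,b), on(a), on(b), on(c)}  (14 atoms)
goal ⊆ F1  ⇒  h_max = 1

1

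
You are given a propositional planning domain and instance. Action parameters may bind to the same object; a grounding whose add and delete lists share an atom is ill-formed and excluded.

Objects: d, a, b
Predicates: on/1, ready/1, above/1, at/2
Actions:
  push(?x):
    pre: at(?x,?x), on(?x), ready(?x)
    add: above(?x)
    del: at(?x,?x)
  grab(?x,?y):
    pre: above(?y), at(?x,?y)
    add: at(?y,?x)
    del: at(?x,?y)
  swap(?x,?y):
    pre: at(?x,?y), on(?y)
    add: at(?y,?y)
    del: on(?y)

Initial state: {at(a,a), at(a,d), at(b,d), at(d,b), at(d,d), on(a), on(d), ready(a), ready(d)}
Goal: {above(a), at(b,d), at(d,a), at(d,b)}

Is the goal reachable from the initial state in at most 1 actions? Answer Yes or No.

1. push(d)  →  {above(d), at(a,a), at(a,d), at(b,d), at(d,b), on(a), on(d), ready(a), ready(d)}
2. push(a)  →  {above(a), above(d), at(a,d), at(b,d), at(d,b), on(a), on(d), ready(a), ready(d)}
3. grab(a,d)  →  {above(a), above(d), at(b,d), at(d,a), at(d,b), on(a), on(d), ready(a), ready(d)}
optimal plan length = 3; 3 > 1

No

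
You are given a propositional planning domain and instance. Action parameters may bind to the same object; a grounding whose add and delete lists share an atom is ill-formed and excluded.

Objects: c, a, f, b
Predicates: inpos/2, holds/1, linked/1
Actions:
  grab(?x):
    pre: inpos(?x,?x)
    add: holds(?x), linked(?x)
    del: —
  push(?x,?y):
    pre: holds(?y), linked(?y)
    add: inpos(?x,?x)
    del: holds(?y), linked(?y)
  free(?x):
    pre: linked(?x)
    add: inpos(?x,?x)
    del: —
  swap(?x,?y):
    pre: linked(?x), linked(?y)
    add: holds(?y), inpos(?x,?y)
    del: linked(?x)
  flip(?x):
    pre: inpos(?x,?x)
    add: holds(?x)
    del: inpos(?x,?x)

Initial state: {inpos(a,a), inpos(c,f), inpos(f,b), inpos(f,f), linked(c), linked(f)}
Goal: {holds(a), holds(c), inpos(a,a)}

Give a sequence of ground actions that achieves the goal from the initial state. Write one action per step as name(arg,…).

1. grab(a)  →  {holds(a), inpos(a,a), inpos(c,f), inpos(f,b), inpos(f,f), linked(a), linked(c), linked(f)}
2. swap(c,c)  →  {holds(a), holds(c), inpos(a,a), inpos(c,c), inpos(c,f), inpos(f,b), inpos(f,f), linked(a), linked(f)}

grab(a); swap(c,c)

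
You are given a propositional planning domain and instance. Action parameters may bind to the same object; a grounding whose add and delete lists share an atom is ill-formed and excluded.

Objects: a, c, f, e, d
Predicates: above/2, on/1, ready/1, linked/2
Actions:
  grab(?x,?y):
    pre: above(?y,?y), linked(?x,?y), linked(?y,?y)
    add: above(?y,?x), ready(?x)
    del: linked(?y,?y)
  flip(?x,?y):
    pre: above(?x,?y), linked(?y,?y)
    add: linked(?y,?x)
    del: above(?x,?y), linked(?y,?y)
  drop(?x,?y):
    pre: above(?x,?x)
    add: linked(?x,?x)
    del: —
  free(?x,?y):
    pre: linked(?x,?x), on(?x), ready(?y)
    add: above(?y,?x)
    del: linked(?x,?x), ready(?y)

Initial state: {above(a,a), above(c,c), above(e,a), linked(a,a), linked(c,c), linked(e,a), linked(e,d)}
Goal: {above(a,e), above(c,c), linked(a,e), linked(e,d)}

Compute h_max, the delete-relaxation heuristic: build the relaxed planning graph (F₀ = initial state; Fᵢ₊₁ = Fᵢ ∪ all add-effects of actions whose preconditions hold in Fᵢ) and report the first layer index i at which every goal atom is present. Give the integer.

F0 = init (7 atoms)
F1 = F0 ∪ {above(a,e), linked(a,e), ready(a), ready(c), ready(e)}  (12 atoms)
goal ⊆ F1  ⇒  h_max = 1

1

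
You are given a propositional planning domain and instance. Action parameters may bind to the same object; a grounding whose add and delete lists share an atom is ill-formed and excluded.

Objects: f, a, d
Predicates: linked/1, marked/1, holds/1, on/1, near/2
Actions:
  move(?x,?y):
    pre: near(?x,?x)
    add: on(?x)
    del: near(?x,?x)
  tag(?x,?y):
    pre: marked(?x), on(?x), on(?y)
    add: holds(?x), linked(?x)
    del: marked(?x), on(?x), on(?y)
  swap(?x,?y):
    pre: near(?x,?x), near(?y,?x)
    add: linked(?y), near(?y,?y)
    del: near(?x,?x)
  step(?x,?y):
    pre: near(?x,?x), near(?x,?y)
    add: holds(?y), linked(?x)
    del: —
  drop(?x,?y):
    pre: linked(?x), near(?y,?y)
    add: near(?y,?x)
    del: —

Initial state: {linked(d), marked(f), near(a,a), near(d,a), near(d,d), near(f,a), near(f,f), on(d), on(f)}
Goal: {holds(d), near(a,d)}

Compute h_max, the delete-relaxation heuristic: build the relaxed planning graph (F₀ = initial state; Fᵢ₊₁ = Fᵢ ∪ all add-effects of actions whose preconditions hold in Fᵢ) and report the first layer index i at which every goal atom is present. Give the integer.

F0 = init (9 atoms)
F1 = F0 ∪ {holds(a), holds(d), holds(f), linked(a), linked(f), near(a,d), near(f,d), on(a)}  (17 atoms)
goal ⊆ F1  ⇒  h_max = 1

1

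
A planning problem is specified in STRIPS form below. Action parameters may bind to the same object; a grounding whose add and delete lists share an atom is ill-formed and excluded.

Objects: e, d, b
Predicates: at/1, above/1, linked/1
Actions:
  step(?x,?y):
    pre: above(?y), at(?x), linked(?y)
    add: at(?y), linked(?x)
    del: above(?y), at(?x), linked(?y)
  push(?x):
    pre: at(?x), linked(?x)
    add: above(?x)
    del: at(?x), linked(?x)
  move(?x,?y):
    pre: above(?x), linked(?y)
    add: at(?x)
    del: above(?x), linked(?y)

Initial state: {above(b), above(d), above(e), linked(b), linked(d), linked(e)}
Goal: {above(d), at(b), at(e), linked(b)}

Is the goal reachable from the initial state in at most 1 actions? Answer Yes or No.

1. move(e,e)  →  {above(b), above(d), at(e), linked(b), linked(d)}
2. move(b,d)  →  {above(d), at(b), at(e), linked(b)}
optimal plan length = 2; 2 > 1

No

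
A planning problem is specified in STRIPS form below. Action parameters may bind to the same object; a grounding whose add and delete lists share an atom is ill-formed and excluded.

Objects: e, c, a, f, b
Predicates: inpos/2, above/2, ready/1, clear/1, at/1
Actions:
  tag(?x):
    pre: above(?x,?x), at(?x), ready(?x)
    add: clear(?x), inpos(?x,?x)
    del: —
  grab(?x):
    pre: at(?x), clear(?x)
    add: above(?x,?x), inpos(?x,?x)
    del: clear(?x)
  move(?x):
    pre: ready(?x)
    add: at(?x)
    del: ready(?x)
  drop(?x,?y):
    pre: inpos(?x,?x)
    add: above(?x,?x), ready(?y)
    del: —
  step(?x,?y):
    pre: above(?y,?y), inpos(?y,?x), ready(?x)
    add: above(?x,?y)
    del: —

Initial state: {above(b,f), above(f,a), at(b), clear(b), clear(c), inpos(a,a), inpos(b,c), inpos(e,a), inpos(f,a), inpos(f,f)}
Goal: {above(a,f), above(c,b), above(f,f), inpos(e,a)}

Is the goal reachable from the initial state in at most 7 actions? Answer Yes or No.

Yes

1. grab(b)  →  {above(b,b), above(b,f), above(f,a), at(b), clear(c), inpos(a,a), inpos(b,b), inpos(b,c), inpos(e,a), inpos(f,a), inpos(f,f)}
2. drop(a,c)  →  {above(a,a), above(b,b), above(b,f), above(f,a), at(b), clear(c), inpos(a,a), inpos(b,b), inpos(b,c), inpos(e,a), inpos(f,a), inpos(f,f), ready(c)}
3. drop(f,a)  →  {above(a,a), above(b,b), above(b,f), above(f,a), above(f,f), at(b), clear(c), inpos(a,a), inpos(b,b), inpos(b,c), inpos(e,a), inpos(f,a), inpos(f,f), ready(a), ready(c)}
4. step(c,b)  →  {above(a,a), above(b,b), above(b,f), above(c,b), above(f,a), above(f,f), at(b), clear(c), inpos(a,a), inpos(b,b), inpos(b,c), inpos(e,a), inpos(f,a), inpos(f,f), ready(a), ready(c)}
5. step(a,f)  →  {above(a,a), above(a,f), above(b,b), above(b,f), above(c,b), above(f,a), above(f,f), at(b), clear(c), inpos(a,a), inpos(b,b), inpos(b,c), inpos(e,a), inpos(f,a), inpos(f,f), ready(a), ready(c)}
optimal plan length = 5; 5 ≤ 7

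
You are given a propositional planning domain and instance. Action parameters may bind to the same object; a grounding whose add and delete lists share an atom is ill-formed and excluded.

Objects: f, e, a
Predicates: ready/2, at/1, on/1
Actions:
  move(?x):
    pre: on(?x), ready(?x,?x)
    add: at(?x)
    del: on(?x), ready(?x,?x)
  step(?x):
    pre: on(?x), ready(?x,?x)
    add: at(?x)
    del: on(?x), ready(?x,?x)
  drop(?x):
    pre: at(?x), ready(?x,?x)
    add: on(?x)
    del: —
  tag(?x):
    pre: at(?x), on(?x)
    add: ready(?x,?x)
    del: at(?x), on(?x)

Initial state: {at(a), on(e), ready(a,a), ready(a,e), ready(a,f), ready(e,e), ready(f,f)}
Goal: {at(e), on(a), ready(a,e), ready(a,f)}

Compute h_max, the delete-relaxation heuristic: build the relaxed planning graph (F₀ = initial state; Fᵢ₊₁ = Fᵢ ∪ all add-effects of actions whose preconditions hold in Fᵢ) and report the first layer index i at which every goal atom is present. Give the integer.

1

F0 = init (7 atoms)
F1 = F0 ∪ {at(e), on(a)}  (9 atoms)
goal ⊆ F1  ⇒  h_max = 1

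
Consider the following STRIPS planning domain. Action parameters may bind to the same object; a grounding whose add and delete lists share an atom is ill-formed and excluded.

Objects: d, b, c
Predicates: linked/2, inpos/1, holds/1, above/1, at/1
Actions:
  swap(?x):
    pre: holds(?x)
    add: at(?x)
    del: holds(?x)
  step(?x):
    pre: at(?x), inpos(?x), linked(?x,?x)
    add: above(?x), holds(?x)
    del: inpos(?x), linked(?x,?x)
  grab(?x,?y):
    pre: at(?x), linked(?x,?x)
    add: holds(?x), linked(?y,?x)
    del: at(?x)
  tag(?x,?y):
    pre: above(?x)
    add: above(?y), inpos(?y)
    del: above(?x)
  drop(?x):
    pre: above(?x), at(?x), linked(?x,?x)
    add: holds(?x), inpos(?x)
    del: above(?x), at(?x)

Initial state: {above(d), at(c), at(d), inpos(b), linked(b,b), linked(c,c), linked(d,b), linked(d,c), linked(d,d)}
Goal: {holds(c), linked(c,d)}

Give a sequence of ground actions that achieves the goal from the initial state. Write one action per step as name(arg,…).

grab(d,c); grab(c,d)

1. grab(d,c)  →  {above(d), at(c), holds(d), inpos(b), linked(b,b), linked(c,c), linked(c,d), linked(d,b), linked(d,c), linked(d,d)}
2. grab(c,d)  →  {above(d), holds(c), holds(d), inpos(b), linked(b,b), linked(c,c), linked(c,d), linked(d,b), linked(d,c), linked(d,d)}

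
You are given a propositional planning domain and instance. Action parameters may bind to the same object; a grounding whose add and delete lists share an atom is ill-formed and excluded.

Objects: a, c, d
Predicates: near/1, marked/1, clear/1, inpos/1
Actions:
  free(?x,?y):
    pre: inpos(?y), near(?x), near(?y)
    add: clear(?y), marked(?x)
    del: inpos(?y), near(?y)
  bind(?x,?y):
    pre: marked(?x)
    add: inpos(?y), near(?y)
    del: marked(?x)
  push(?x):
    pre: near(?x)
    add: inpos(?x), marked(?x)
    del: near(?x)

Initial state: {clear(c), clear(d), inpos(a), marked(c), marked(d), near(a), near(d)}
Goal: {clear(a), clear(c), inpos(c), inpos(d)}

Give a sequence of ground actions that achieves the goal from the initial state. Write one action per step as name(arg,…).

1. free(a,a)  →  {clear(a), clear(c), clear(d), marked(a), marked(c), marked(d), near(d)}
2. bind(a,c)  →  {clear(a), clear(c), clear(d), inpos(c), marked(c), marked(d), near(c), near(d)}
3. bind(c,d)  →  {clear(a), clear(c), clear(d), inpos(c), inpos(d), marked(d), near(c), near(d)}

free(a,a); bind(a,c); bind(c,d)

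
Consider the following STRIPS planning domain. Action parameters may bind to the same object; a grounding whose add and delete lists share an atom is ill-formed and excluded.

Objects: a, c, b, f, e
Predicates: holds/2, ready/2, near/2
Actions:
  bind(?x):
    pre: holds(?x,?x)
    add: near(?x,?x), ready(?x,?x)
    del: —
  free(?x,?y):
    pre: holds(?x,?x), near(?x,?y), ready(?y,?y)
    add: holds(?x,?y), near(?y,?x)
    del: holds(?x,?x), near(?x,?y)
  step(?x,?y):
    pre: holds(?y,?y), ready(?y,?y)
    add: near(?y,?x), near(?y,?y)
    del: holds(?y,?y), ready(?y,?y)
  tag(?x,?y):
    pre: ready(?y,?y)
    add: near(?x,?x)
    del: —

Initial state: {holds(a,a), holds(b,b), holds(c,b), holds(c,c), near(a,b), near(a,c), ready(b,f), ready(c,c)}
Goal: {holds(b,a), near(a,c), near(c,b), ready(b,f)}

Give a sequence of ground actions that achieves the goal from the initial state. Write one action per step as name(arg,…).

bind(a); bind(b); free(a,b); free(b,a); step(b,c)

1. bind(a)  →  {holds(a,a), holds(b,b), holds(c,b), holds(c,c), near(a,a), near(a,b), near(a,c), ready(a,a), ready(b,f), ready(c,c)}
2. bind(b)  →  {holds(a,a), holds(b,b), holds(c,b), holds(c,c), near(a,a), near(a,b), near(a,c), near(b,b), ready(a,a), ready(b,b), ready(b,f), ready(c,c)}
3. free(a,b)  →  {holds(a,b), holds(b,b), holds(c,b), holds(c,c), near(a,a), near(a,c), near(b,a), near(b,b), ready(a,a), ready(b,b), ready(b,f), ready(c,c)}
4. free(b,a)  →  {holds(a,b), holds(b,a), holds(c,b), holds(c,c), near(a,a), near(a,b), near(a,c), near(b,b), ready(a,a), ready(b,b), ready(b,f), ready(c,c)}
5. step(b,c)  →  {holds(a,b), holds(b,a), holds(c,b), near(a,a), near(a,b), near(a,c), near(b,b), near(c,b), near(c,c), ready(a,a), ready(b,b), ready(b,f)}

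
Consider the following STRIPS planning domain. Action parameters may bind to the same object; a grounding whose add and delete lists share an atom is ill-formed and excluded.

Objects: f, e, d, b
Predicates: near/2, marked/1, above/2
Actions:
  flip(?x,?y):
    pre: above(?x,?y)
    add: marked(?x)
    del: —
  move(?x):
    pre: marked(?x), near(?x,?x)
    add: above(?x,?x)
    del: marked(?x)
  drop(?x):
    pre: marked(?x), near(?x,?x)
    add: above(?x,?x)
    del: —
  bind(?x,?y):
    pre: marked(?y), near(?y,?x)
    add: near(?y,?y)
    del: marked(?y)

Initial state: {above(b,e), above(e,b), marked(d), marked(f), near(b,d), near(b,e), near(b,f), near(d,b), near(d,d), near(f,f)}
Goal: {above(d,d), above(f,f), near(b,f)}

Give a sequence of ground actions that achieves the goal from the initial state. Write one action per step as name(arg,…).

move(f); move(d)

1. move(f)  →  {above(b,e), above(e,b), above(f,f), marked(d), near(b,d), near(b,e), near(b,f), near(d,b), near(d,d), near(f,f)}
2. move(d)  →  {above(b,e), above(d,d), above(e,b), above(f,f), near(b,d), near(b,e), near(b,f), near(d,b), near(d,d), near(f,f)}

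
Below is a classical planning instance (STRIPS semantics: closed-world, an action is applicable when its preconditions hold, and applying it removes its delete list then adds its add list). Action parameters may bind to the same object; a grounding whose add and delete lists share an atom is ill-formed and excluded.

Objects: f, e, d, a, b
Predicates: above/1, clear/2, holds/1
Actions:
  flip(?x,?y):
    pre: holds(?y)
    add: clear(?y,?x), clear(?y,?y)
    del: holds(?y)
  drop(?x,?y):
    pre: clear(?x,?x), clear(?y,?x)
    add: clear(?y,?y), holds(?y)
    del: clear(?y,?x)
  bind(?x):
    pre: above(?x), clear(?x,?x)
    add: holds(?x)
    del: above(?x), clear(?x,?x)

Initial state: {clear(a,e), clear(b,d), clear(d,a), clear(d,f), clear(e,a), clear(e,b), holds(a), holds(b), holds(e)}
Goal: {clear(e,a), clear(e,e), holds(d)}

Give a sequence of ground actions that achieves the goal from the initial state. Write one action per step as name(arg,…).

flip(f,e); flip(f,a); drop(a,d)

1. flip(f,e)  →  {clear(a,e), clear(b,d), clear(d,a), clear(d,f), clear(e,a), clear(e,b), clear(e,e), clear(e,f), holds(a), holds(b)}
2. flip(f,a)  →  {clear(a,a), clear(a,e), clear(a,f), clear(b,d), clear(d,a), clear(d,f), clear(e,a), clear(e,b), clear(e,e), clear(e,f), holds(b)}
3. drop(a,d)  →  {clear(a,a), clear(a,e), clear(a,f), clear(b,d), clear(d,d), clear(d,f), clear(e,a), clear(e,b), clear(e,e), clear(e,f), holds(b), holds(d)}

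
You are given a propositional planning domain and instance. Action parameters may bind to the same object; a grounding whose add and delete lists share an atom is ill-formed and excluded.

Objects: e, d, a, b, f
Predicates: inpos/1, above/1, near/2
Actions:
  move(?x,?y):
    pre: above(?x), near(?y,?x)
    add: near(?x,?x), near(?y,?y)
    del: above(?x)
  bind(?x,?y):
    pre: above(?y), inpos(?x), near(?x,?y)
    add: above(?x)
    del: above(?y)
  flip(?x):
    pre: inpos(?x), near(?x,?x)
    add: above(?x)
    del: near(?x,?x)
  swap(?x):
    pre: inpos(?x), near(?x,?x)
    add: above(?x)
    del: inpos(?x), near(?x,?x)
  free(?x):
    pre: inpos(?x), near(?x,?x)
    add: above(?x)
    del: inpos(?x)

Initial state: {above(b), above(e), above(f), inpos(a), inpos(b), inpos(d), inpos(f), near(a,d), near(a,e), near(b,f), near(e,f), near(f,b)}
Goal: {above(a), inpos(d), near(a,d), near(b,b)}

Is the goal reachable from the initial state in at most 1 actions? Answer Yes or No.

1. move(b,f)  →  {above(e), above(f), inpos(a), inpos(b), inpos(d), inpos(f), near(a,d), near(a,e), near(b,b), near(b,f), near(e,f), near(f,b), near(f,f)}
2. bind(a,e)  →  {above(a), above(f), inpos(a), inpos(b), inpos(d), inpos(f), near(a,d), near(a,e), near(b,b), near(b,f), near(e,f), near(f,b), near(f,f)}
optimal plan length = 2; 2 > 1

No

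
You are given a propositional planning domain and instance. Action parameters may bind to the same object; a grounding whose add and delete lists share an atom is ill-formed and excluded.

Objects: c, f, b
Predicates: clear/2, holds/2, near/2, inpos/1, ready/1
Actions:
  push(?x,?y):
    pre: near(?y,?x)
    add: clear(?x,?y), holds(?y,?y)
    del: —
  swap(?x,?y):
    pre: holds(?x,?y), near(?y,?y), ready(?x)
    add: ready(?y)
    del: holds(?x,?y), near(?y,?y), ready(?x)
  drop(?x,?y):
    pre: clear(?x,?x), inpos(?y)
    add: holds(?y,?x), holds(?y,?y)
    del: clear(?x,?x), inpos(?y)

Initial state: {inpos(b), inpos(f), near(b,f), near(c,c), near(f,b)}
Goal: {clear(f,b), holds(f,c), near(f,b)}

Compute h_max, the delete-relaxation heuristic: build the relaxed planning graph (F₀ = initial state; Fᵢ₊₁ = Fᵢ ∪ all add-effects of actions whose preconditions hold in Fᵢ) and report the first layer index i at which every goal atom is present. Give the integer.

2

F0 = init (5 atoms)
F1 = F0 ∪ {clear(b,f), clear(c,c), clear(f,b), holds(b,b), holds(c,c), holds(f,f)}  (11 atoms)
F2 = F1 ∪ {holds(b,c), holds(f,c)}  (13 atoms)
goal ⊆ F2  ⇒  h_max = 2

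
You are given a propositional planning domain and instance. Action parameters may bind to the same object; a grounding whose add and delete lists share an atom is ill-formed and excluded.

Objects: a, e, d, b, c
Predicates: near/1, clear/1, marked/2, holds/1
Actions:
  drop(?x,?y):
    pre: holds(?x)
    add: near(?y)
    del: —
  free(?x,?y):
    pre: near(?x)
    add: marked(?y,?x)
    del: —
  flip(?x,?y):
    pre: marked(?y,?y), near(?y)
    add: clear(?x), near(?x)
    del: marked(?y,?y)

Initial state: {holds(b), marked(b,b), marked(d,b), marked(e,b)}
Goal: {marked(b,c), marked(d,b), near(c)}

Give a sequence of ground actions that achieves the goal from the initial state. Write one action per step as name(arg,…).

drop(b,c); free(c,b)

1. drop(b,c)  →  {holds(b), marked(b,b), marked(d,b), marked(e,b), near(c)}
2. free(c,b)  →  {holds(b), marked(b,b), marked(b,c), marked(d,b), marked(e,b), near(c)}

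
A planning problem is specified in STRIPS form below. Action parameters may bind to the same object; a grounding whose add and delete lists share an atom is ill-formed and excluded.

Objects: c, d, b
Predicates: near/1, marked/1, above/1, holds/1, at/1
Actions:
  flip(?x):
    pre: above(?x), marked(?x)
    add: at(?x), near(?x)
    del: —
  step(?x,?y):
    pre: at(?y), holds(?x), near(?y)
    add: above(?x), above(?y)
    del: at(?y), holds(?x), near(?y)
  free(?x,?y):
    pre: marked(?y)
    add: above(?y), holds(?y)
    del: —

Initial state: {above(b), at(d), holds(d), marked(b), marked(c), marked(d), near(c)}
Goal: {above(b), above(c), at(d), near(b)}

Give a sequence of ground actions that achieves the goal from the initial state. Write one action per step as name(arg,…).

flip(b); free(c,c)

1. flip(b)  →  {above(b), at(b), at(d), holds(d), marked(b), marked(c), marked(d), near(b), near(c)}
2. free(c,c)  →  {above(b), above(c), at(b), at(d), holds(c), holds(d), marked(b), marked(c), marked(d), near(b), near(c)}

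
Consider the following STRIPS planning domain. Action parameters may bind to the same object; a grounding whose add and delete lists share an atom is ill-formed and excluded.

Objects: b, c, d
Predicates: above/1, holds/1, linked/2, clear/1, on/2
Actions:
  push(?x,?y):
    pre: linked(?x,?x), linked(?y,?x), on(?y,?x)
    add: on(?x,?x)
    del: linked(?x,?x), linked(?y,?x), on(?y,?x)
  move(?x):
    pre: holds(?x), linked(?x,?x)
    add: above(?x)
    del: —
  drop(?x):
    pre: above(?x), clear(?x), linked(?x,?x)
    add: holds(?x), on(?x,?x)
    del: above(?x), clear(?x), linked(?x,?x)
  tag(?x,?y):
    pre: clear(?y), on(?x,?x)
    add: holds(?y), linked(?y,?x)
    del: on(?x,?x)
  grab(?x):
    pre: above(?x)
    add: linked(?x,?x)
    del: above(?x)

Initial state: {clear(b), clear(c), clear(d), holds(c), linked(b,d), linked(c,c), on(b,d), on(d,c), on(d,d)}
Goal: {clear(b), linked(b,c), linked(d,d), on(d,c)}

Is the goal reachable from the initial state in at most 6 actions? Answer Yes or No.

Yes

1. move(c)  →  {above(c), clear(b), clear(c), clear(d), holds(c), linked(b,d), linked(c,c), on(b,d), on(d,c), on(d,d)}
2. drop(c)  →  {clear(b), clear(d), holds(c), linked(b,d), on(b,d), on(c,c), on(d,c), on(d,d)}
3. tag(c,b)  →  {clear(b), clear(d), holds(b), holds(c), linked(b,c), linked(b,d), on(b,d), on(d,c), on(d,d)}
4. tag(d,d)  →  {clear(b), clear(d), holds(b), holds(c), holds(d), linked(b,c), linked(b,d), linked(d,d), on(b,d), on(d,c)}
optimal plan length = 4; 4 ≤ 6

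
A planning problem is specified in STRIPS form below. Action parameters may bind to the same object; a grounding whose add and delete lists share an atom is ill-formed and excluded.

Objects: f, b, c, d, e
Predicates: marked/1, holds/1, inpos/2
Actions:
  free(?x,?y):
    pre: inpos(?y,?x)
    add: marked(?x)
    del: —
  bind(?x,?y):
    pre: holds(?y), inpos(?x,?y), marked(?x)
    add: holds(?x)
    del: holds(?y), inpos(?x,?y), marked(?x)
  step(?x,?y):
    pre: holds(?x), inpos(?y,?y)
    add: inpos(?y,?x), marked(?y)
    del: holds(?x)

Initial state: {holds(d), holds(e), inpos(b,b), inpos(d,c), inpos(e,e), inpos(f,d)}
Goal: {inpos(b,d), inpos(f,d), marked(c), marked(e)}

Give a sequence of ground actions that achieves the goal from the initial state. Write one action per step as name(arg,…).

free(c,d); free(e,e); step(d,b)

1. free(c,d)  →  {holds(d), holds(e), inpos(b,b), inpos(d,c), inpos(e,e), inpos(f,d), marked(c)}
2. free(e,e)  →  {holds(d), holds(e), inpos(b,b), inpos(d,c), inpos(e,e), inpos(f,d), marked(c), marked(e)}
3. step(d,b)  →  {holds(e), inpos(b,b), inpos(b,d), inpos(d,c), inpos(e,e), inpos(f,d), marked(b), marked(c), marked(e)}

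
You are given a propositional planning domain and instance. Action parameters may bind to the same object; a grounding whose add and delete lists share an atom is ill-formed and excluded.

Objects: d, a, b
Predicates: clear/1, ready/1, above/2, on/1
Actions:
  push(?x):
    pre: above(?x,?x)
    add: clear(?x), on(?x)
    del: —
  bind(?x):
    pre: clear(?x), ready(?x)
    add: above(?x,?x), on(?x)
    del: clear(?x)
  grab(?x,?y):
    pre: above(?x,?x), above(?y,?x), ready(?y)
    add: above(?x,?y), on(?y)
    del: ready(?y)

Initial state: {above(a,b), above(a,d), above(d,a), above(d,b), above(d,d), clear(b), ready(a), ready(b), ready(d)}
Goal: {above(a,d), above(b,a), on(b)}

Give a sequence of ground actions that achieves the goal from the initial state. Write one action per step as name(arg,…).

bind(b); grab(b,a)

1. bind(b)  →  {above(a,b), above(a,d), above(b,b), above(d,a), above(d,b), above(d,d), on(b), ready(a), ready(b), ready(d)}
2. grab(b,a)  →  {above(a,b), above(a,d), above(b,a), above(b,b), above(d,a), above(d,b), above(d,d), on(a), on(b), ready(b), ready(d)}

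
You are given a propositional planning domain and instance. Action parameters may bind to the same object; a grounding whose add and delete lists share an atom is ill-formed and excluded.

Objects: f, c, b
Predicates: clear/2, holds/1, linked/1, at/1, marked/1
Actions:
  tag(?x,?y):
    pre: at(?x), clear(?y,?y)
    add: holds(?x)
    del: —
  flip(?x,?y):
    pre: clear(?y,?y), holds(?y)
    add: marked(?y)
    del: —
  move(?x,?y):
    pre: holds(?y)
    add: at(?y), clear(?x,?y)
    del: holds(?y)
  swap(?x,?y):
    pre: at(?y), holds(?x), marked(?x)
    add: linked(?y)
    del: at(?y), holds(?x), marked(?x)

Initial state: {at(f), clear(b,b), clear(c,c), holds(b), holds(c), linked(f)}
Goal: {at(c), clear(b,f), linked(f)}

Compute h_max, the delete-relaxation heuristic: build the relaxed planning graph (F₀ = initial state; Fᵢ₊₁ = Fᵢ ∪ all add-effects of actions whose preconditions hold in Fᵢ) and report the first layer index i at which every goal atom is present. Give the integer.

F0 = init (6 atoms)
F1 = F0 ∪ {at(b), at(c), clear(b,c), clear(c,b), clear(f,b), clear(f,c), holds(f), marked(b), marked(c)}  (15 atoms)
F2 = F1 ∪ {clear(b,f), clear(c,f), clear(f,f), linked(b), linked(c)}  (20 atoms)
goal ⊆ F2  ⇒  h_max = 2

2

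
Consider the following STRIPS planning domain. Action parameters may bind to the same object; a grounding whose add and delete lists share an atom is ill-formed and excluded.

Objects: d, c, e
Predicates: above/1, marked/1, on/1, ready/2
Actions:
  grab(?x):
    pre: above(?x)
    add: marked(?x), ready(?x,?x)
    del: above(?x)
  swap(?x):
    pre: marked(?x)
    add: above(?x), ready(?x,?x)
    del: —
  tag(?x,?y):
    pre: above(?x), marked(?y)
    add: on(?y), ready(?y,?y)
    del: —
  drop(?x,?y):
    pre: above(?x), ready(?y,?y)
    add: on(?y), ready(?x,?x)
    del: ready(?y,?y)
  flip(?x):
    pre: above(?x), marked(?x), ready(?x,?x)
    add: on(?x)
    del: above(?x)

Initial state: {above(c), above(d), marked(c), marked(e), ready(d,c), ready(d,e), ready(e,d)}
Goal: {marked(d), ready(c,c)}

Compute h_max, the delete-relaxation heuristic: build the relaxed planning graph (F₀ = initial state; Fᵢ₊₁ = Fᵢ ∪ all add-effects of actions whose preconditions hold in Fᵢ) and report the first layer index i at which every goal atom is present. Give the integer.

F0 = init (7 atoms)
F1 = F0 ∪ {above(e), marked(d), on(c), on(e), ready(c,c), ready(d,d), ready(e,e)}  (14 atoms)
goal ⊆ F1  ⇒  h_max = 1

1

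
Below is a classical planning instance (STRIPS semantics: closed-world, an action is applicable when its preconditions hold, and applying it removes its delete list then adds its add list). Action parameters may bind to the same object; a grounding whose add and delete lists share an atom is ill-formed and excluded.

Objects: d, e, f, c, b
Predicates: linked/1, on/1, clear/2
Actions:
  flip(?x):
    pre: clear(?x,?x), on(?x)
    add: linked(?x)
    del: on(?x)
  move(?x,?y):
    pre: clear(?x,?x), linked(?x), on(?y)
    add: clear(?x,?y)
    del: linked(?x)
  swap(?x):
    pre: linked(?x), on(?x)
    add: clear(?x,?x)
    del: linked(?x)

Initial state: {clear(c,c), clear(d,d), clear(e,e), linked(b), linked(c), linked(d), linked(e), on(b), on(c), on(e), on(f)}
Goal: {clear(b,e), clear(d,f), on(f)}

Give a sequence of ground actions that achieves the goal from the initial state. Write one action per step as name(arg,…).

move(d,f); swap(b); flip(b); move(b,e)

1. move(d,f)  →  {clear(c,c), clear(d,d), clear(d,f), clear(e,e), linked(b), linked(c), linked(e), on(b), on(c), on(e), on(f)}
2. swap(b)  →  {clear(b,b), clear(c,c), clear(d,d), clear(d,f), clear(e,e), linked(c), linked(e), on(b), on(c), on(e), on(f)}
3. flip(b)  →  {clear(b,b), clear(c,c), clear(d,d), clear(d,f), clear(e,e), linked(b), linked(c), linked(e), on(c), on(e), on(f)}
4. move(b,e)  →  {clear(b,b), clear(b,e), clear(c,c), clear(d,d), clear(d,f), clear(e,e), linked(c), linked(e), on(c), on(e), on(f)}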